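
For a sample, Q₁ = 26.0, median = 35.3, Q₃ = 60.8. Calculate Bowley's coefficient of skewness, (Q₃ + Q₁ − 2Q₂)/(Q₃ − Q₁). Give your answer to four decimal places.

0.4655

numerator: Q₃ + Q₁ − 2Q₂ = 60.8 + 26.0 − 2×35.3 = 16.2000
denominator: Q₃ − Q₁ = 60.8 − 26.0 = 34.8000
Bowley skewness = 16.2000 / 34.8000 ≈ 0.4655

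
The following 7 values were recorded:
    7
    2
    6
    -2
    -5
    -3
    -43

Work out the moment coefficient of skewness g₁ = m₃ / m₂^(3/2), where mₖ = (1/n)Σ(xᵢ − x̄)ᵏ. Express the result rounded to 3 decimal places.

x̄ = (7 + 2 + 6 - 2 - 5 - 3 - 43) / 7 = -5.4286
deviations (xᵢ − x̄): 12.4286, 7.4286, 11.4286, 3.4286, 0.4286, 2.4286, -37.5714
Σ(xᵢ − x̄)² = 1769.7143 ⇒ m₂ = 1769.7143/7 = 252.81633
Σ(xᵢ − x̄)³ = -49159.1020 ⇒ m₃ = -49159.1020/7 = -7022.72886
m₂^(3/2) = 252.81633^(1.5) = 4019.82989
g₁ = m₃ / m₂^(3/2) = -7022.72886 / 4019.82989 ≈ -1.747

-1.747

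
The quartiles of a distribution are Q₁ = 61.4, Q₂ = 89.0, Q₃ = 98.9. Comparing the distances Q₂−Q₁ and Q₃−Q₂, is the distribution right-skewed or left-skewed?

left-skewed

Q₂ − Q₁ = 27.6;  Q₃ − Q₂ = 9.9
Q₂ − Q₁ > Q₃ − Q₂ ⇒ the lower half is more spread out ⇒ left-skewed.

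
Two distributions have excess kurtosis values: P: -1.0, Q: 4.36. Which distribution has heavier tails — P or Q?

Higher excess kurtosis ⇒ heavier tails relative to the normal distribution.
-1.0 vs 4.36: the larger is 4.36, so Q has heavier tails. (Q is leptokurtic — heavier-than-normal tails; the other is platykurtic.)

Q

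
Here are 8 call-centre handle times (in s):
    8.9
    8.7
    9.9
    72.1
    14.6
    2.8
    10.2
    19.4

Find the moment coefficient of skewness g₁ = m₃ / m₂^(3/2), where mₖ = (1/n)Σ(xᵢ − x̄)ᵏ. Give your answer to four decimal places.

2.0630

x̄ = (8.9 + 8.7 + 9.9 + 72.1 + 14.6 + 2.8 + 10.2 + 19.4) / 8 = 18.3250
deviations (xᵢ − x̄): -9.4250, -9.6250, -8.4250, 53.7750, -3.7250, -15.5250, -8.1250, 1.0750
Σ(xᵢ − x̄)² = 3466.2750 ⇒ m₂ = 3466.2750/8 = 433.28437
Σ(xᵢ − x̄)³ = 148848.2392 ⇒ m₃ = 148848.2392/8 = 18606.02991
m₂^(3/2) = 433.28437^(1.5) = 9019.02398
g₁ = m₃ / m₂^(3/2) = 18606.02991 / 9019.02398 ≈ 2.0630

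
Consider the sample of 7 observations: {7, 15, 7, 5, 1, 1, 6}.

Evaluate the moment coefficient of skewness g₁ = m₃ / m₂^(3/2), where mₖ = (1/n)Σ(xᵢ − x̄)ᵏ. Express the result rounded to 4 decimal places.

0.8187

x̄ = (7 + 15 + 7 + 5 + 1 + 1 + 6) / 7 = 6.0000
deviations (xᵢ − x̄): 1.0000, 9.0000, 1.0000, -1.0000, -5.0000, -5.0000, 0.0000
Σ(xᵢ − x̄)² = 134.0000 ⇒ m₂ = 134.0000/7 = 19.14286
Σ(xᵢ − x̄)³ = 480.0000 ⇒ m₃ = 480.0000/7 = 68.57143
m₂^(3/2) = 19.14286^(1.5) = 83.75488
g₁ = m₃ / m₂^(3/2) = 68.57143 / 83.75488 ≈ 0.8187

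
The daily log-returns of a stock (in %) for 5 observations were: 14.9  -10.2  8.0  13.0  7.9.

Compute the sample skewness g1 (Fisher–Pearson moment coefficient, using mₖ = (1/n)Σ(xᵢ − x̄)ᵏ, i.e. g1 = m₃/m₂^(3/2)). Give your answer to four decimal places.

x̄ = (14.9 - 10.2 + 8.0 + 13.0 + 7.9) / 5 = 6.7200
deviations (xᵢ − x̄): 8.1800, -16.9200, 1.2800, 6.2800, 1.1800
Σ(xᵢ − x̄)² = 395.6680 ⇒ m₂ = 395.6680/5 = 79.13360
Σ(xᵢ − x̄)³ = -4045.2091 ⇒ m₃ = -4045.2091/5 = -809.04182
m₂^(3/2) = 79.13360^(1.5) = 703.94931
g1 = m₃ / m₂^(3/2) = -809.04182 / 703.94931 ≈ -1.1493

-1.1493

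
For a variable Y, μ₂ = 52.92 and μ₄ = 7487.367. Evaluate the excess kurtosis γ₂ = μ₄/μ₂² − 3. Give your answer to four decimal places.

μ₂² = 52.92² = 2800.52640
μ₄/μ₂² = 7487.367 / 2800.52640 = 2.67356
γ₂ = 2.67356 − 3 ≈ -0.3264

-0.3264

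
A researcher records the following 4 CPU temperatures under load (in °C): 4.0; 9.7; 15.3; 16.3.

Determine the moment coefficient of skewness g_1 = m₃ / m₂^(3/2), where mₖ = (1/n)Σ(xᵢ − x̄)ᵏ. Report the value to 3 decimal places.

x̄ = (4.0 + 9.7 + 15.3 + 16.3) / 4 = 11.3250
deviations (xᵢ − x̄): -7.3250, -1.6250, 3.9750, 4.9750
Σ(xᵢ − x̄)² = 96.8475 ⇒ m₂ = 96.8475/4 = 24.21188
Σ(xᵢ − x̄)³ = -211.3766 ⇒ m₃ = -211.3766/4 = -52.84416
m₂^(3/2) = 24.21188^(1.5) = 119.13590
g_1 = m₃ / m₂^(3/2) = -52.84416 / 119.13590 ≈ -0.444

-0.444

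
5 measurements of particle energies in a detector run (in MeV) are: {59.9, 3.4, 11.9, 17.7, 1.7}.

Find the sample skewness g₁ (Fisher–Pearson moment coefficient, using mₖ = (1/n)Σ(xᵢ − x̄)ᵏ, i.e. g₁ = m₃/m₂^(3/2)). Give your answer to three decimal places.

1.235

x̄ = (59.9 + 3.4 + 11.9 + 17.7 + 1.7) / 5 = 18.9200
deviations (xᵢ − x̄): 40.9800, -15.5200, -7.0200, -1.2200, -17.2200
Σ(xᵢ − x̄)² = 2267.5280 ⇒ m₂ = 2267.5280/5 = 453.50560
Σ(xᵢ − x̄)³ = 59627.8973 ⇒ m₃ = 59627.8973/5 = 11925.57946
m₂^(3/2) = 453.50560^(1.5) = 9657.70602
g₁ = m₃ / m₂^(3/2) = 11925.57946 / 9657.70602 ≈ 1.235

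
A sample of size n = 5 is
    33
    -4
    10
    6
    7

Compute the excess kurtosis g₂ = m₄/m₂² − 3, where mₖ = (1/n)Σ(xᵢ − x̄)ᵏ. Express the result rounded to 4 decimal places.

-0.2886

x̄ = 10.4000
Σ(xᵢ − x̄)² = 749.2000 ⇒ m₂ = 149.84000
Σ(xᵢ − x̄)⁴ = 304382.4160 ⇒ m₄ = 60876.48320
m₂² = 22452.02560
g₂ = m₄/m₂² − 3 = 2.71140 − 3 ≈ -0.2886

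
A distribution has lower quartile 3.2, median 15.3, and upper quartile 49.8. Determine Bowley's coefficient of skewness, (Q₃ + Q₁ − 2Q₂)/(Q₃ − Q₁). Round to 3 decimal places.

numerator: Q₃ + Q₁ − 2Q₂ = 49.8 + 3.2 − 2×15.3 = 22.4000
denominator: Q₃ − Q₁ = 49.8 − 3.2 = 46.6000
Bowley skewness = 22.4000 / 46.6000 ≈ 0.481

0.481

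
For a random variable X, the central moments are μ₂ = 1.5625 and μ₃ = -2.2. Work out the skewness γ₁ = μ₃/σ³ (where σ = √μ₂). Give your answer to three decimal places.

-1.126

σ = √μ₂ = √1.5625 = 1.25000
σ³ = μ₂^(3/2) = 1.95313
γ₁ = μ₃/σ³ = -2.2 / 1.95313 ≈ -1.126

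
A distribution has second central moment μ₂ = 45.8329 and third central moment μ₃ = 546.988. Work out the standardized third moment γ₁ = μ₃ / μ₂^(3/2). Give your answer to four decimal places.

1.7628

σ = √μ₂ = √45.8329 = 6.77000
σ³ = μ₂^(3/2) = 310.28873
γ₁ = μ₃/σ³ = 546.988 / 310.28873 ≈ 1.7628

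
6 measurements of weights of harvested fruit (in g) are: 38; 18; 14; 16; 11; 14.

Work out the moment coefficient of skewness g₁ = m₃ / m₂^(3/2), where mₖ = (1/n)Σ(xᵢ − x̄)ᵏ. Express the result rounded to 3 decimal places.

1.566

x̄ = (38 + 18 + 14 + 16 + 11 + 14) / 6 = 18.5000
deviations (xᵢ − x̄): 19.5000, -0.5000, -4.5000, -2.5000, -7.5000, -4.5000
Σ(xᵢ − x̄)² = 483.5000 ⇒ m₂ = 483.5000/6 = 80.58333
Σ(xᵢ − x̄)³ = 6795.0000 ⇒ m₃ = 6795.0000/6 = 1132.50000
m₂^(3/2) = 80.58333^(1.5) = 723.38224
g₁ = m₃ / m₂^(3/2) = 1132.50000 / 723.38224 ≈ 1.566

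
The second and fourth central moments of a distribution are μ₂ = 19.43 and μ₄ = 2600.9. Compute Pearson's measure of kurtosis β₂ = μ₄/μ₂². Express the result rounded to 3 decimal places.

6.889

μ₂² = 19.43² = 377.52490
μ₄/μ₂² = 2600.9 / 377.52490 = 6.88935
β₂ ≈ 6.889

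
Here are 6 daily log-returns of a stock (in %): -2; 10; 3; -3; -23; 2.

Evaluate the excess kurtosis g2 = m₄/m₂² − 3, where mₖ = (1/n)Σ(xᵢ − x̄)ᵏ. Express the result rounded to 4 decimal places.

0.2267

x̄ = -2.1667
Σ(xᵢ − x̄)² = 626.8333 ⇒ m₂ = 104.47222
Σ(xᵢ − x̄)⁴ = 211306.8194 ⇒ m₄ = 35217.80324
m₂² = 10914.44522
g2 = m₄/m₂² − 3 = 3.22671 − 3 ≈ 0.2267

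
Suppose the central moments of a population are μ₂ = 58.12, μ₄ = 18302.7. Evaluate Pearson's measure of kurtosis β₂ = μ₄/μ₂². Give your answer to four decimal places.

μ₂² = 58.12² = 3377.93440
μ₄/μ₂² = 18302.7 / 3377.93440 = 5.41831
β₂ ≈ 5.4183

5.4183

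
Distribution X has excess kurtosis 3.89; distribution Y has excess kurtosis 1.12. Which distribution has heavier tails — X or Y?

Higher excess kurtosis ⇒ heavier tails relative to the normal distribution.
3.89 vs 1.12: the larger is 3.89, so X has heavier tails.

X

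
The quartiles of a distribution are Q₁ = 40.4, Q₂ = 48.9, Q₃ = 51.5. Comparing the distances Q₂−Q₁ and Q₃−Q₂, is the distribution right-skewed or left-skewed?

left-skewed

Q₂ − Q₁ = 8.5;  Q₃ − Q₂ = 2.6
Q₂ − Q₁ > Q₃ − Q₂ ⇒ the lower half is more spread out ⇒ left-skewed.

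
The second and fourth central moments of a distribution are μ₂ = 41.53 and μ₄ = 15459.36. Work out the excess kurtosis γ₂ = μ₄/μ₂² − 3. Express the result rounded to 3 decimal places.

5.963

μ₂² = 41.53² = 1724.74090
μ₄/μ₂² = 15459.36 / 1724.74090 = 8.96329
γ₂ = 8.96329 − 3 ≈ 5.963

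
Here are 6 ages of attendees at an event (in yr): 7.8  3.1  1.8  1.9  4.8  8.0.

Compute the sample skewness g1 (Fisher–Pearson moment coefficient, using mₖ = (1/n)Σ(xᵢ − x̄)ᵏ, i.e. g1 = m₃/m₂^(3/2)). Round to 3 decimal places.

0.309

x̄ = (7.8 + 3.1 + 1.8 + 1.9 + 4.8 + 8.0) / 6 = 4.5667
deviations (xᵢ − x̄): 3.2333, -1.4667, -2.7667, -2.6667, 0.2333, 3.4333
Σ(xᵢ − x̄)² = 39.2133 ⇒ m₂ = 39.2133/6 = 6.53556
Σ(xᵢ − x̄)³ = 30.9916 ⇒ m₃ = 30.9916/6 = 5.16526
m₂^(3/2) = 6.53556^(1.5) = 16.70797
g1 = m₃ / m₂^(3/2) = 5.16526 / 16.70797 ≈ 0.309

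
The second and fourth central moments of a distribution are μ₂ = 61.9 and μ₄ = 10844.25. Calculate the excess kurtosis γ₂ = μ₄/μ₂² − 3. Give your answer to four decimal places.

-0.1698

μ₂² = 61.9² = 3831.61000
μ₄/μ₂² = 10844.25 / 3831.61000 = 2.83021
γ₂ = 2.83021 − 3 ≈ -0.1698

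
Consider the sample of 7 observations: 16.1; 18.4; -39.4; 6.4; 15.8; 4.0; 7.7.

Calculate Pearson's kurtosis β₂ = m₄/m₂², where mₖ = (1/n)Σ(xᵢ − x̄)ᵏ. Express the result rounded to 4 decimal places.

x̄ = 4.1429
Σ(xᵢ − x̄)² = 2395.8771 ⇒ m₂ = 342.26816
Σ(xᵢ − x̄)⁴ = 3675152.0555 ⇒ m₄ = 525021.72221
m₂² = 117147.49559
β₂ = m₄/m₂² = 525021.72221 / 117147.49559 ≈ 4.4817

4.4817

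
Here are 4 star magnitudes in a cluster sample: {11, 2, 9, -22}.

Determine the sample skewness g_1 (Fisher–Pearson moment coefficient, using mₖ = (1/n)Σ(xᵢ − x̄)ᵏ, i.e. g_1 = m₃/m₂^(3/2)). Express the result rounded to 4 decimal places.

-0.9468

x̄ = (11 + 2 + 9 - 22) / 4 = 0.0000
deviations (xᵢ − x̄): 11.0000, 2.0000, 9.0000, -22.0000
Σ(xᵢ − x̄)² = 690.0000 ⇒ m₂ = 690.0000/4 = 172.50000
Σ(xᵢ − x̄)³ = -8580.0000 ⇒ m₃ = -8580.0000/4 = -2145.00000
m₂^(3/2) = 172.50000^(1.5) = 2265.60216
g_1 = m₃ / m₂^(3/2) = -2145.00000 / 2265.60216 ≈ -0.9468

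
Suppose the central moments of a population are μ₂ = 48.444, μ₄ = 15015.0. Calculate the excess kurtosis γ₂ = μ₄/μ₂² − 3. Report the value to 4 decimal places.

3.3980

μ₂² = 48.444² = 2346.82114
μ₄/μ₂² = 15015.0 / 2346.82114 = 6.39802
γ₂ = 6.39802 − 3 ≈ 3.3980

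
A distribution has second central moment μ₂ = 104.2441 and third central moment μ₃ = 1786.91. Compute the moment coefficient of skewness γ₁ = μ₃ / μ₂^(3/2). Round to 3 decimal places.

σ = √μ₂ = √104.2441 = 10.21000
σ³ = μ₂^(3/2) = 1064.33226
γ₁ = μ₃/σ³ = 1786.91 / 1064.33226 ≈ 1.679

1.679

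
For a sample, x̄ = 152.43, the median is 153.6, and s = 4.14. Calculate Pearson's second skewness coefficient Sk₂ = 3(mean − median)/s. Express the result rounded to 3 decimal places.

Sk₂ = 3(152.43 − 153.6) / 4.14 = 3 × -1.1700 / 4.14
    = -3.5100 / 4.14 ≈ -0.848

-0.848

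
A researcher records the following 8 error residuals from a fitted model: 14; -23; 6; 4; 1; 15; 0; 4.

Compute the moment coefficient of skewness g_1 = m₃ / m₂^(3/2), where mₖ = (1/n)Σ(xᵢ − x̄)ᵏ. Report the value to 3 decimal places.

-1.270

x̄ = (14 - 23 + 6 + 4 + 1 + 15 + 0 + 4) / 8 = 2.6250
deviations (xᵢ − x̄): 11.3750, -25.6250, 3.3750, 1.3750, -1.6250, 12.3750, -2.6250, 1.3750
Σ(xᵢ − x̄)² = 963.8750 ⇒ m₂ = 963.8750/8 = 120.48438
Σ(xᵢ − x̄)³ = -13438.2188 ⇒ m₃ = -13438.2188/8 = -1679.77734
m₂^(3/2) = 120.48438^(1.5) = 1322.50126
g_1 = m₃ / m₂^(3/2) = -1679.77734 / 1322.50126 ≈ -1.270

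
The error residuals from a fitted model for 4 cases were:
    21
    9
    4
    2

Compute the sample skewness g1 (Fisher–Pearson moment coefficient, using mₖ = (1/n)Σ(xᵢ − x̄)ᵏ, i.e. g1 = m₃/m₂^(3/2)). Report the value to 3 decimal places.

x̄ = (21 + 9 + 4 + 2) / 4 = 9.0000
deviations (xᵢ − x̄): 12.0000, 0.0000, -5.0000, -7.0000
Σ(xᵢ − x̄)² = 218.0000 ⇒ m₂ = 218.0000/4 = 54.50000
Σ(xᵢ − x̄)³ = 1260.0000 ⇒ m₃ = 1260.0000/4 = 315.00000
m₂^(3/2) = 54.50000^(1.5) = 402.34143
g1 = m₃ / m₂^(3/2) = 315.00000 / 402.34143 ≈ 0.783

0.783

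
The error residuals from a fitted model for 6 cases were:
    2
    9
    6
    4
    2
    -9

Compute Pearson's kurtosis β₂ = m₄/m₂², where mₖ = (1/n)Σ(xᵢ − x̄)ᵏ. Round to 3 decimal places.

x̄ = 2.3333
Σ(xᵢ − x̄)² = 189.3333 ⇒ m₂ = 31.55556
Σ(xᵢ − x̄)⁴ = 18661.7778 ⇒ m₄ = 3110.29630
m₂² = 995.75309
β₂ = m₄/m₂² = 3110.29630 / 995.75309 ≈ 3.124

3.124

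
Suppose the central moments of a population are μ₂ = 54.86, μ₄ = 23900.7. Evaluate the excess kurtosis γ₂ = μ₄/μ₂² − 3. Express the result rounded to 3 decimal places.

4.941

μ₂² = 54.86² = 3009.61960
μ₄/μ₂² = 23900.7 / 3009.61960 = 7.94144
γ₂ = 7.94144 − 3 ≈ 4.941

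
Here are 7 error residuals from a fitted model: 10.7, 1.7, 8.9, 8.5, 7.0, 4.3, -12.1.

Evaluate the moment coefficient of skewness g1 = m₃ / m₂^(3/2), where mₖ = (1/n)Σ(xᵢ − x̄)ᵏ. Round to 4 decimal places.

-1.4578

x̄ = (10.7 + 1.7 + 8.9 + 8.5 + 7.0 + 4.3 - 12.1) / 7 = 4.1429
deviations (xᵢ − x̄): 6.5571, -2.4429, 4.7571, 4.3571, 2.8571, 0.1571, -16.2429
Σ(xᵢ − x̄)² = 362.5971 ⇒ m₂ = 362.5971/7 = 51.79959
Σ(xᵢ − x̄)³ = -3804.3032 ⇒ m₃ = -3804.3032/7 = -543.47188
m₂^(3/2) = 51.79959^(1.5) = 372.81168
g1 = m₃ / m₂^(3/2) = -543.47188 / 372.81168 ≈ -1.4578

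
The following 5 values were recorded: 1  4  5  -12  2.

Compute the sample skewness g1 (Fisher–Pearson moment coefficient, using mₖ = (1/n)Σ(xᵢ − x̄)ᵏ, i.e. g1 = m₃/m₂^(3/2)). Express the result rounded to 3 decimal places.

x̄ = (1 + 4 + 5 - 12 + 2) / 5 = 0.0000
deviations (xᵢ − x̄): 1.0000, 4.0000, 5.0000, -12.0000, 2.0000
Σ(xᵢ − x̄)² = 190.0000 ⇒ m₂ = 190.0000/5 = 38.00000
Σ(xᵢ − x̄)³ = -1530.0000 ⇒ m₃ = -1530.0000/5 = -306.00000
m₂^(3/2) = 38.00000^(1.5) = 234.24773
g1 = m₃ / m₂^(3/2) = -306.00000 / 234.24773 ≈ -1.306

-1.306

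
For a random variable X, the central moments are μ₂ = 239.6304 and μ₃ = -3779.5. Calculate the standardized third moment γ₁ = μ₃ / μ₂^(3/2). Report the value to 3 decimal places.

σ = √μ₂ = √239.6304 = 15.48000
σ³ = μ₂^(3/2) = 3709.47859
γ₁ = μ₃/σ³ = -3779.5 / 3709.47859 ≈ -1.019

-1.019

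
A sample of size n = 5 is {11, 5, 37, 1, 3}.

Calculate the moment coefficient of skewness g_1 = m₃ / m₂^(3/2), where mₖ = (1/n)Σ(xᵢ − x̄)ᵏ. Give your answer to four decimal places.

1.2779

x̄ = (11 + 5 + 37 + 1 + 3) / 5 = 11.4000
deviations (xᵢ − x̄): -0.4000, -6.4000, 25.6000, -10.4000, -8.4000
Σ(xᵢ − x̄)² = 875.2000 ⇒ m₂ = 875.2000/5 = 175.04000
Σ(xᵢ − x̄)³ = 14797.4400 ⇒ m₃ = 14797.4400/5 = 2959.48800
m₂^(3/2) = 175.04000^(1.5) = 2315.82617
g_1 = m₃ / m₂^(3/2) = 2959.48800 / 2315.82617 ≈ 1.2779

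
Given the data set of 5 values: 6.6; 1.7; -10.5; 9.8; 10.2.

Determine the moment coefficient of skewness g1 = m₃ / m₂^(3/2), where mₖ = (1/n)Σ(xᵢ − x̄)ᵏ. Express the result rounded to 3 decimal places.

-0.989

x̄ = (6.6 + 1.7 - 10.5 + 9.8 + 10.2) / 5 = 3.5600
deviations (xᵢ − x̄): 3.0400, -1.8600, -14.0600, 6.2400, 6.6400
Σ(xᵢ − x̄)² = 293.4120 ⇒ m₂ = 293.4120/5 = 58.68240
Σ(xᵢ − x̄)³ = -2222.0462 ⇒ m₃ = -2222.0462/5 = -444.40925
m₂^(3/2) = 58.68240^(1.5) = 449.53323
g1 = m₃ / m₂^(3/2) = -444.40925 / 449.53323 ≈ -0.989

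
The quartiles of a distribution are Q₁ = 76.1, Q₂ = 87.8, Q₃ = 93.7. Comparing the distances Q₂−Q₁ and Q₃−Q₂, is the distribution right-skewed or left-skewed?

Q₂ − Q₁ = 11.7;  Q₃ − Q₂ = 5.9
Q₂ − Q₁ > Q₃ − Q₂ ⇒ the lower half is more spread out ⇒ left-skewed.

left-skewed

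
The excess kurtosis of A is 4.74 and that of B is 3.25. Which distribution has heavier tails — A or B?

Higher excess kurtosis ⇒ heavier tails relative to the normal distribution.
4.74 vs 3.25: the larger is 4.74, so A has heavier tails.

A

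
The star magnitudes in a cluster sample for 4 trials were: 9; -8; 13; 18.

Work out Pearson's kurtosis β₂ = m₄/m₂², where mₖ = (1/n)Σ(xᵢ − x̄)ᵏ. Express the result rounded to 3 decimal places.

2.088

x̄ = 8.0000
Σ(xᵢ − x̄)² = 382.0000 ⇒ m₂ = 95.50000
Σ(xᵢ − x̄)⁴ = 76162.0000 ⇒ m₄ = 19040.50000
m₂² = 9120.25000
β₂ = m₄/m₂² = 19040.50000 / 9120.25000 ≈ 2.088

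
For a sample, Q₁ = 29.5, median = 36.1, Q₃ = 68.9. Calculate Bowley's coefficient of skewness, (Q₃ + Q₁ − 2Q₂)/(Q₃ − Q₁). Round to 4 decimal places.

numerator: Q₃ + Q₁ − 2Q₂ = 68.9 + 29.5 − 2×36.1 = 26.2000
denominator: Q₃ − Q₁ = 68.9 − 29.5 = 39.4000
Bowley skewness = 26.2000 / 39.4000 ≈ 0.6650

0.6650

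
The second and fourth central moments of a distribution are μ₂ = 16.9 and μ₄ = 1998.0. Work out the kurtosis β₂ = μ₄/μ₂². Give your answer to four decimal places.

μ₂² = 16.9² = 285.61000
μ₄/μ₂² = 1998.0 / 285.61000 = 6.99555
β₂ ≈ 6.9956

6.9956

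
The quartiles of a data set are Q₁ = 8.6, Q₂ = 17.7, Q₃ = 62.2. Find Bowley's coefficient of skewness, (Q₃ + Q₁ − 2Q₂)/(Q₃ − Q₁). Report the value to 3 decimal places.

numerator: Q₃ + Q₁ − 2Q₂ = 62.2 + 8.6 − 2×17.7 = 35.4000
denominator: Q₃ − Q₁ = 62.2 − 8.6 = 53.6000
Bowley skewness = 35.4000 / 53.6000 ≈ 0.660

0.660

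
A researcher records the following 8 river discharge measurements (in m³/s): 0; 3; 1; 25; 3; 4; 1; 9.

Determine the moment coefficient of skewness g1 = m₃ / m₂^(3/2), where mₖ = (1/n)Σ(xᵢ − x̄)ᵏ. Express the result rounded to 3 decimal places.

1.821

x̄ = (0 + 3 + 1 + 25 + 3 + 4 + 1 + 9) / 8 = 5.7500
deviations (xᵢ − x̄): -5.7500, -2.7500, -4.7500, 19.2500, -2.7500, -1.7500, -4.7500, 3.2500
Σ(xᵢ − x̄)² = 477.5000 ⇒ m₂ = 477.5000/8 = 59.68750
Σ(xᵢ − x̄)³ = 6716.2500 ⇒ m₃ = 6716.2500/8 = 839.53125
m₂^(3/2) = 59.68750^(1.5) = 461.13181
g1 = m₃ / m₂^(3/2) = 839.53125 / 461.13181 ≈ 1.821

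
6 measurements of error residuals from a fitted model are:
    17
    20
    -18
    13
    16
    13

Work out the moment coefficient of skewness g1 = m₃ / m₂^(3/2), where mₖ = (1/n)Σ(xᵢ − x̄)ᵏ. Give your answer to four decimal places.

x̄ = (17 + 20 - 18 + 13 + 16 + 13) / 6 = 10.1667
deviations (xᵢ − x̄): 6.8333, 9.8333, -28.1667, 2.8333, 5.8333, 2.8333
Σ(xᵢ − x̄)² = 986.8333 ⇒ m₂ = 986.8333/6 = 164.47222
Σ(xᵢ − x̄)³ = -20832.4444 ⇒ m₃ = -20832.4444/6 = -3472.07407
m₂^(3/2) = 164.47222^(1.5) = 2109.30237
g1 = m₃ / m₂^(3/2) = -3472.07407 / 2109.30237 ≈ -1.6461

-1.6461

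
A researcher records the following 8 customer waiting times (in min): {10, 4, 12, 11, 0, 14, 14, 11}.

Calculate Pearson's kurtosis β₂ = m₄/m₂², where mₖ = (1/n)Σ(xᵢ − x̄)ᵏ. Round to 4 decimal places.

x̄ = 9.5000
Σ(xᵢ − x̄)² = 172.0000 ⇒ m₂ = 21.50000
Σ(xᵢ − x̄)⁴ = 9929.5000 ⇒ m₄ = 1241.18750
m₂² = 462.25000
β₂ = m₄/m₂² = 1241.18750 / 462.25000 ≈ 2.6851

2.6851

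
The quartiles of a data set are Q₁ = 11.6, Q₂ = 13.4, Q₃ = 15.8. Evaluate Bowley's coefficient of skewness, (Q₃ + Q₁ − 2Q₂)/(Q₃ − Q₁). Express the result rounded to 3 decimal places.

numerator: Q₃ + Q₁ − 2Q₂ = 15.8 + 11.6 − 2×13.4 = 0.6000
denominator: Q₃ − Q₁ = 15.8 − 11.6 = 4.2000
Bowley skewness = 0.6000 / 4.2000 ≈ 0.143

0.143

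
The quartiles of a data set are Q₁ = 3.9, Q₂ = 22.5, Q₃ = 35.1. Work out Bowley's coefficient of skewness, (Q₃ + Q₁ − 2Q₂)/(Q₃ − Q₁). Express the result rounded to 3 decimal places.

numerator: Q₃ + Q₁ − 2Q₂ = 35.1 + 3.9 − 2×22.5 = -6.0000
denominator: Q₃ − Q₁ = 35.1 − 3.9 = 31.2000
Bowley skewness = -6.0000 / 31.2000 ≈ -0.192

-0.192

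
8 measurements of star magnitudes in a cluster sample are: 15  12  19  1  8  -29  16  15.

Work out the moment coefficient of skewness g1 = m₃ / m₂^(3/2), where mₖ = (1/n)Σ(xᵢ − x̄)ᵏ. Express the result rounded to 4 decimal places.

x̄ = (15 + 12 + 19 + 1 + 8 - 29 + 16 + 15) / 8 = 7.1250
deviations (xᵢ − x̄): 7.8750, 4.8750, 11.8750, -6.1250, 0.8750, -36.1250, 8.8750, 7.8750
Σ(xᵢ − x̄)² = 1710.8750 ⇒ m₂ = 1710.8750/8 = 213.85938
Σ(xᵢ − x̄)³ = -43906.5938 ⇒ m₃ = -43906.5938/8 = -5488.32422
m₂^(3/2) = 213.85938^(1.5) = 3127.46487
g1 = m₃ / m₂^(3/2) = -5488.32422 / 3127.46487 ≈ -1.7549

-1.7549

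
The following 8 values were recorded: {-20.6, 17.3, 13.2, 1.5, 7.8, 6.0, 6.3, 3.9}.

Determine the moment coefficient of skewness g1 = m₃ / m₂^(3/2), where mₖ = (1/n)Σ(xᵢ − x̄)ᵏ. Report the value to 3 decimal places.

-1.356

x̄ = (-20.6 + 17.3 + 13.2 + 1.5 + 7.8 + 6.0 + 6.3 + 3.9) / 8 = 4.4250
deviations (xᵢ − x̄): -25.0250, 12.8750, 8.7750, -2.9250, 3.3750, 1.5750, 1.8750, -0.5250
Σ(xᵢ − x̄)² = 895.2350 ⇒ m₂ = 895.2350/8 = 111.90438
Σ(xᵢ − x̄)³ = -12838.2368 ⇒ m₃ = -12838.2368/8 = -1604.77959
m₂^(3/2) = 111.90438^(1.5) = 1183.77891
g1 = m₃ / m₂^(3/2) = -1604.77959 / 1183.77891 ≈ -1.356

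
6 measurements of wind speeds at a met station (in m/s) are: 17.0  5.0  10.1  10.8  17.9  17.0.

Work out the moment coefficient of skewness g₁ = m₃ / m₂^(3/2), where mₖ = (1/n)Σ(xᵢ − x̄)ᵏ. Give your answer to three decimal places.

x̄ = (17.0 + 5.0 + 10.1 + 10.8 + 17.9 + 17.0) / 6 = 12.9667
deviations (xᵢ − x̄): 4.0333, -7.9667, -2.8667, -2.1667, 4.9333, 4.0333
Σ(xᵢ − x̄)² = 133.2533 ⇒ m₂ = 133.2533/6 = 22.20889
Σ(xᵢ − x̄)³ = -288.0624 ⇒ m₃ = -288.0624/6 = -48.01041
m₂^(3/2) = 22.20889^(1.5) = 104.66229
g₁ = m₃ / m₂^(3/2) = -48.01041 / 104.66229 ≈ -0.459

-0.459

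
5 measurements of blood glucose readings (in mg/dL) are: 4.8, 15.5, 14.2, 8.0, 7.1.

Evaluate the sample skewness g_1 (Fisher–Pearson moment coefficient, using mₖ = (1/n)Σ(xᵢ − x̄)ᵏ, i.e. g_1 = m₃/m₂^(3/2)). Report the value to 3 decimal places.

x̄ = (4.8 + 15.5 + 14.2 + 8.0 + 7.1) / 5 = 9.9200
deviations (xᵢ − x̄): -5.1200, 5.5800, 4.2800, -1.9200, -2.8200
Σ(xᵢ − x̄)² = 87.3080 ⇒ m₂ = 87.3080/5 = 17.46160
Σ(xᵢ − x̄)³ = 88.4225 ⇒ m₃ = 88.4225/5 = 17.68450
m₂^(3/2) = 17.46160^(1.5) = 72.96693
g_1 = m₃ / m₂^(3/2) = 17.68450 / 72.96693 ≈ 0.242

0.242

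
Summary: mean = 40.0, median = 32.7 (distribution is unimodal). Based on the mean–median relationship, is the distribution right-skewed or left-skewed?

mean − median = 40.0 − 32.7 = 7.3
mean > median ⇒ the longer tail is on the right ⇒ right-skewed (positively skewed).

right-skewed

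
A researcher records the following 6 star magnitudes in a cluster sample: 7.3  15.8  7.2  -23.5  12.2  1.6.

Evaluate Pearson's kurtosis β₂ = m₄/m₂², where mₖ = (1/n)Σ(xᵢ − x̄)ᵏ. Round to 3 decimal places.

x̄ = 3.4333
Σ(xᵢ − x̄)² = 987.6933 ⇒ m₂ = 164.61556
Σ(xᵢ − x̄)⁴ = 555943.2838 ⇒ m₄ = 92657.21396
m₂² = 27098.28113
β₂ = m₄/m₂² = 92657.21396 / 27098.28113 ≈ 3.419

3.419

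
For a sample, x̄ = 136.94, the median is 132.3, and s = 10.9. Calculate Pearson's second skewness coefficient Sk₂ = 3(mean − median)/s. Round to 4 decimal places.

Sk₂ = 3(136.94 − 132.3) / 10.9 = 3 × 4.6400 / 10.9
    = 13.9200 / 10.9 ≈ 1.2771

1.2771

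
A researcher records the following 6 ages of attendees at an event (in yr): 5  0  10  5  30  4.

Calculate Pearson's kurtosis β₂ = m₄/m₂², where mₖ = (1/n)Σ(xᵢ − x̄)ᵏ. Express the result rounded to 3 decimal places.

3.606

x̄ = 9.0000
Σ(xᵢ − x̄)² = 580.0000 ⇒ m₂ = 96.66667
Σ(xᵢ − x̄)⁴ = 202180.0000 ⇒ m₄ = 33696.66667
m₂² = 9344.44444
β₂ = m₄/m₂² = 33696.66667 / 9344.44444 ≈ 3.606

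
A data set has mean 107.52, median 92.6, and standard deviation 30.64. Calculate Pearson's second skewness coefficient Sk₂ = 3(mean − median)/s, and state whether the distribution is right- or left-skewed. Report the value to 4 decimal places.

Sk₂ = 3(107.52 − 92.6) / 30.64 = 3 × 14.9200 / 30.64
    = 44.7600 / 30.64 ≈ 1.4608
Sk₂ > 0 ⇒ mean > median ⇒ right-skewed (positive skew).

1.4608, right-skewed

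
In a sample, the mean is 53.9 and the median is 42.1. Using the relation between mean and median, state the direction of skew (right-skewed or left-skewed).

mean − median = 53.9 − 42.1 = 11.8
mean > median ⇒ the longer tail is on the right ⇒ right-skewed (positively skewed).

right-skewed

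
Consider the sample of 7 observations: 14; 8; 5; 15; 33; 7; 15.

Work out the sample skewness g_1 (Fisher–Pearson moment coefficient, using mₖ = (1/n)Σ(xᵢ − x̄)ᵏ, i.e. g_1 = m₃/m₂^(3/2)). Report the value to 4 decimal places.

x̄ = (14 + 8 + 5 + 15 + 33 + 7 + 15) / 7 = 13.8571
deviations (xᵢ − x̄): 0.1429, -5.8571, -8.8571, 1.1429, 19.1429, -6.8571, 1.1429
Σ(xᵢ − x̄)² = 528.8571 ⇒ m₂ = 528.8571/7 = 75.55102
Σ(xᵢ − x̄)³ = 5799.6735 ⇒ m₃ = 5799.6735/7 = 828.52478
m₂^(3/2) = 75.55102^(1.5) = 656.69015
g_1 = m₃ / m₂^(3/2) = 828.52478 / 656.69015 ≈ 1.2617

1.2617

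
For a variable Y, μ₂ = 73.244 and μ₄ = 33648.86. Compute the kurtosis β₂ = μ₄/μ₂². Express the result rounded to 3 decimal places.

μ₂² = 73.244² = 5364.68354
μ₄/μ₂² = 33648.86 / 5364.68354 = 6.27229
β₂ ≈ 6.272

6.272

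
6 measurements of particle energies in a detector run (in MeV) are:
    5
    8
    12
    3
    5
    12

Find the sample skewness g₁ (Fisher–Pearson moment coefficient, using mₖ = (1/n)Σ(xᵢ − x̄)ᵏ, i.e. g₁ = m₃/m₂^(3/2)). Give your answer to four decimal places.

0.2332

x̄ = (5 + 8 + 12 + 3 + 5 + 12) / 6 = 7.5000
deviations (xᵢ − x̄): -2.5000, 0.5000, 4.5000, -4.5000, -2.5000, 4.5000
Σ(xᵢ − x̄)² = 73.5000 ⇒ m₂ = 73.5000/6 = 12.25000
Σ(xᵢ − x̄)³ = 60.0000 ⇒ m₃ = 60.0000/6 = 10.00000
m₂^(3/2) = 12.25000^(1.5) = 42.87500
g₁ = m₃ / m₂^(3/2) = 10.00000 / 42.87500 ≈ 0.2332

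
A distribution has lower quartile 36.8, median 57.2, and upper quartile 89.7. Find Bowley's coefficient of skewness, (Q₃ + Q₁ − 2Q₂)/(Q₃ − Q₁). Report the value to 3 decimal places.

numerator: Q₃ + Q₁ − 2Q₂ = 89.7 + 36.8 − 2×57.2 = 12.1000
denominator: Q₃ − Q₁ = 89.7 − 36.8 = 52.9000
Bowley skewness = 12.1000 / 52.9000 ≈ 0.229

0.229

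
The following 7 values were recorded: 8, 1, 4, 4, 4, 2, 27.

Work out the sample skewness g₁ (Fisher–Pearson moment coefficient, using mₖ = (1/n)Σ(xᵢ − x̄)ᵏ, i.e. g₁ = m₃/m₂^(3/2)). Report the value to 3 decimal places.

1.804

x̄ = (8 + 1 + 4 + 4 + 4 + 2 + 27) / 7 = 7.1429
deviations (xᵢ − x̄): 0.8571, -6.1429, -3.1429, -3.1429, -3.1429, -5.1429, 19.8571
Σ(xᵢ − x̄)² = 488.8571 ⇒ m₂ = 488.8571/7 = 69.83673
Σ(xᵢ − x̄)³ = 7369.4694 ⇒ m₃ = 7369.4694/7 = 1052.78134
m₂^(3/2) = 69.83673^(1.5) = 583.61425
g₁ = m₃ / m₂^(3/2) = 1052.78134 / 583.61425 ≈ 1.804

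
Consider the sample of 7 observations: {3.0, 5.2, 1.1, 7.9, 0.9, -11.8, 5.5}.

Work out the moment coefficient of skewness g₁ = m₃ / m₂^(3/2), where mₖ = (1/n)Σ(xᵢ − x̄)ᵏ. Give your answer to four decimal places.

x̄ = (3.0 + 5.2 + 1.1 + 7.9 + 0.9 - 11.8 + 5.5) / 7 = 1.6857
deviations (xᵢ − x̄): 1.3143, 3.5143, -0.5857, 6.2143, -0.7857, -13.4857, 3.8143
Σ(xᵢ − x̄)² = 250.0686 ⇒ m₂ = 250.0686/7 = 35.72408
Σ(xᵢ − x̄)³ = -2112.1138 ⇒ m₃ = -2112.1138/7 = -301.73054
m₂^(3/2) = 35.72408^(1.5) = 213.52150
g₁ = m₃ / m₂^(3/2) = -301.73054 / 213.52150 ≈ -1.4131

-1.4131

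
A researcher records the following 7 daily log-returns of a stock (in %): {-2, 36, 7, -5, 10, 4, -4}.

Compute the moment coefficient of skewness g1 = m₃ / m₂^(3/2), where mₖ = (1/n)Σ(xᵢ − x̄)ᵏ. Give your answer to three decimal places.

1.403

x̄ = (-2 + 36 + 7 - 5 + 10 + 4 - 4) / 7 = 6.5714
deviations (xᵢ − x̄): -8.5714, 29.4286, 0.4286, -11.5714, 3.4286, -2.5714, -10.5714
Σ(xᵢ − x̄)² = 1203.7143 ⇒ m₂ = 1203.7143/7 = 171.95918
Σ(xᵢ − x̄)³ = 22149.1837 ⇒ m₃ = 22149.1837/7 = 3164.16910
m₂^(3/2) = 171.95918^(1.5) = 2254.95595
g1 = m₃ / m₂^(3/2) = 3164.16910 / 2254.95595 ≈ 1.403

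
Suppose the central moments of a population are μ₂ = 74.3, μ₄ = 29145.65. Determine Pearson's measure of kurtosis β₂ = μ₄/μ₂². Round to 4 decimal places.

5.2795

μ₂² = 74.3² = 5520.49000
μ₄/μ₂² = 29145.65 / 5520.49000 = 5.27954
β₂ ≈ 5.2795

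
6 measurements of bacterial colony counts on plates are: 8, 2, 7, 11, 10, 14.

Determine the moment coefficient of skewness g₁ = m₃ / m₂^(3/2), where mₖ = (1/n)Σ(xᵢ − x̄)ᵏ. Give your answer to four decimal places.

-0.4329

x̄ = (8 + 2 + 7 + 11 + 10 + 14) / 6 = 8.6667
deviations (xᵢ − x̄): -0.6667, -6.6667, -1.6667, 2.3333, 1.3333, 5.3333
Σ(xᵢ − x̄)² = 83.3333 ⇒ m₂ = 83.3333/6 = 13.88889
Σ(xᵢ − x̄)³ = -134.4444 ⇒ m₃ = -134.4444/6 = -22.40741
m₂^(3/2) = 13.88889^(1.5) = 51.76083
g₁ = m₃ / m₂^(3/2) = -22.40741 / 51.76083 ≈ -0.4329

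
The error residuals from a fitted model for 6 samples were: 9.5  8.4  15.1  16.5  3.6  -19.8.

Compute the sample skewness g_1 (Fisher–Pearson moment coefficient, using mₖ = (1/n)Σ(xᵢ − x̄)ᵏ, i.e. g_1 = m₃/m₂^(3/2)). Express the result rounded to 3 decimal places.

-1.314

x̄ = (9.5 + 8.4 + 15.1 + 16.5 + 3.6 - 19.8) / 6 = 5.5500
deviations (xᵢ − x̄): 3.9500, 2.8500, 9.5500, 10.9500, -1.9500, -25.3500
Σ(xᵢ − x̄)² = 881.2550 ⇒ m₂ = 881.2550/6 = 146.87583
Σ(xᵢ − x̄)³ = -14029.2000 ⇒ m₃ = -14029.2000/6 = -2338.20000
m₂^(3/2) = 146.87583^(1.5) = 1780.02260
g_1 = m₃ / m₂^(3/2) = -2338.20000 / 1780.02260 ≈ -1.314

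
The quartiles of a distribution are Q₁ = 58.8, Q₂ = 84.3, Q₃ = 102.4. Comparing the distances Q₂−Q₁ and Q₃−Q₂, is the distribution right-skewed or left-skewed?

left-skewed

Q₂ − Q₁ = 25.5;  Q₃ − Q₂ = 18.1
Q₂ − Q₁ > Q₃ − Q₂ ⇒ the lower half is more spread out ⇒ left-skewed.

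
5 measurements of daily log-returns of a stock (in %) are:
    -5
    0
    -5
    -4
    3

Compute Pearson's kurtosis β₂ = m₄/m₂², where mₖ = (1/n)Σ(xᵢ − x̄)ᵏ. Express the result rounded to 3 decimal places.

x̄ = -2.2000
Σ(xᵢ − x̄)² = 50.8000 ⇒ m₂ = 10.16000
Σ(xᵢ − x̄)⁴ = 888.0160 ⇒ m₄ = 177.60320
m₂² = 103.22560
β₂ = m₄/m₂² = 177.60320 / 103.22560 ≈ 1.721

1.721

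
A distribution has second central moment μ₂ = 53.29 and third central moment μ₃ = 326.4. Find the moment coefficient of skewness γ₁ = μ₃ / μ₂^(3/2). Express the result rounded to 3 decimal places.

σ = √μ₂ = √53.29 = 7.30000
σ³ = μ₂^(3/2) = 389.01700
γ₁ = μ₃/σ³ = 326.4 / 389.01700 ≈ 0.839

0.839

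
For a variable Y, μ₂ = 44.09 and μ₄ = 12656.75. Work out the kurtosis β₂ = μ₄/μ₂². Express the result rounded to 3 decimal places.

μ₂² = 44.09² = 1943.92810
μ₄/μ₂² = 12656.75 / 1943.92810 = 6.51091
β₂ ≈ 6.511

6.511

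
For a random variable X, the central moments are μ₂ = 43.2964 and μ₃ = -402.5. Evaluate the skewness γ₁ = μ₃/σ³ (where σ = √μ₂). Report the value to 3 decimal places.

σ = √μ₂ = √43.2964 = 6.58000
σ³ = μ₂^(3/2) = 284.89031
γ₁ = μ₃/σ³ = -402.5 / 284.89031 ≈ -1.413

-1.413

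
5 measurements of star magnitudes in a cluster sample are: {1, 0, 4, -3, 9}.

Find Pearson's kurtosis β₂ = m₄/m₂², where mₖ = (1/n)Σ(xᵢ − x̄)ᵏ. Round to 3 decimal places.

x̄ = 2.2000
Σ(xᵢ − x̄)² = 82.8000 ⇒ m₂ = 16.56000
Σ(xᵢ − x̄)⁴ = 2905.2960 ⇒ m₄ = 581.05920
m₂² = 274.23360
β₂ = m₄/m₂² = 581.05920 / 274.23360 ≈ 2.119

2.119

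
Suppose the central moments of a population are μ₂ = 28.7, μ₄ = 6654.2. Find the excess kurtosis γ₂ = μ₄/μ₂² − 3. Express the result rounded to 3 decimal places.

μ₂² = 28.7² = 823.69000
μ₄/μ₂² = 6654.2 / 823.69000 = 8.07852
γ₂ = 8.07852 − 3 ≈ 5.079

5.079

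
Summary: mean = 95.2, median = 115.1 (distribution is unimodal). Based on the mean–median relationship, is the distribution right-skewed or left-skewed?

left-skewed

mean − median = 95.2 − 115.1 = -19.9
mean < median ⇒ the longer tail is on the left ⇒ left-skewed (negatively skewed).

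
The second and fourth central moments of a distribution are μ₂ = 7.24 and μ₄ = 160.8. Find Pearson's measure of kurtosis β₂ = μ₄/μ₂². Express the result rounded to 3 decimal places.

μ₂² = 7.24² = 52.41760
μ₄/μ₂² = 160.8 / 52.41760 = 3.06767
β₂ ≈ 3.068

3.068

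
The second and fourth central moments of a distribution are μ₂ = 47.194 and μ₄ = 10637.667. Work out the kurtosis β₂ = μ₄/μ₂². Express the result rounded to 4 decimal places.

4.7761

μ₂² = 47.194² = 2227.27364
μ₄/μ₂² = 10637.667 / 2227.27364 = 4.77609
β₂ ≈ 4.7761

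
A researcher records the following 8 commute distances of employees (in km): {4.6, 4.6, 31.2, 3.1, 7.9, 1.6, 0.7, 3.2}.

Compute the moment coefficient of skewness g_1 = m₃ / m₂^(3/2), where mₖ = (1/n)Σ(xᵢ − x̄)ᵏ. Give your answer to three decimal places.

x̄ = (4.6 + 4.6 + 31.2 + 3.1 + 7.9 + 1.6 + 0.7 + 3.2) / 8 = 7.1125
deviations (xᵢ − x̄): -2.5125, -2.5125, 24.0875, -4.0125, 0.7875, -5.5125, -6.4125, -3.9125
Σ(xᵢ − x̄)² = 696.3687 ⇒ m₂ = 696.3687/8 = 87.04609
Σ(xᵢ − x̄)³ = 13388.8312 ⇒ m₃ = 13388.8312/8 = 1673.60389
m₂^(3/2) = 87.04609^(1.5) = 812.12696
g_1 = m₃ / m₂^(3/2) = 1673.60389 / 812.12696 ≈ 2.061

2.061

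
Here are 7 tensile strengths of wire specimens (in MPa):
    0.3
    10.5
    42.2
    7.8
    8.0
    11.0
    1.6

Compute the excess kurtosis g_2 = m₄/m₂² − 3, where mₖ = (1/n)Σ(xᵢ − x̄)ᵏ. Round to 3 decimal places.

x̄ = 11.6286
Σ(xᵢ − x̄)² = 1193.0143 ⇒ m₂ = 170.43061
Σ(xᵢ − x̄)⁴ = 900475.0815 ⇒ m₄ = 128639.29736
m₂² = 29046.59359
g_2 = m₄/m₂² − 3 = 4.42872 − 3 ≈ 1.429

1.429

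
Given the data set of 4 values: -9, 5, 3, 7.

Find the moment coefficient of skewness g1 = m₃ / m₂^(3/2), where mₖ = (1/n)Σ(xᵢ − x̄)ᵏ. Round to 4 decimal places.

-0.9794

x̄ = (-9 + 5 + 3 + 7) / 4 = 1.5000
deviations (xᵢ − x̄): -10.5000, 3.5000, 1.5000, 5.5000
Σ(xᵢ − x̄)² = 155.0000 ⇒ m₂ = 155.0000/4 = 38.75000
Σ(xᵢ − x̄)³ = -945.0000 ⇒ m₃ = -945.0000/4 = -236.25000
m₂^(3/2) = 38.75000^(1.5) = 241.21680
g1 = m₃ / m₂^(3/2) = -236.25000 / 241.21680 ≈ -0.9794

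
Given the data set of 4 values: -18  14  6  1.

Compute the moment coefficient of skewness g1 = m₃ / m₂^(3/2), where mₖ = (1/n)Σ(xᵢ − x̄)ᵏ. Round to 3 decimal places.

-0.631

x̄ = (-18 + 14 + 6 + 1) / 4 = 0.7500
deviations (xᵢ − x̄): -18.7500, 13.2500, 5.2500, 0.2500
Σ(xᵢ − x̄)² = 554.7500 ⇒ m₂ = 554.7500/4 = 138.68750
Σ(xᵢ − x̄)³ = -4120.8750 ⇒ m₃ = -4120.8750/4 = -1030.21875
m₂^(3/2) = 138.68750^(1.5) = 1633.26246
g1 = m₃ / m₂^(3/2) = -1030.21875 / 1633.26246 ≈ -0.631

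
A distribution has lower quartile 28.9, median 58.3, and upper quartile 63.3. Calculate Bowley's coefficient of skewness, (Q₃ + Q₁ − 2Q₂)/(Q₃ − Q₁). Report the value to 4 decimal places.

-0.7093

numerator: Q₃ + Q₁ − 2Q₂ = 63.3 + 28.9 − 2×58.3 = -24.4000
denominator: Q₃ − Q₁ = 63.3 − 28.9 = 34.4000
Bowley skewness = -24.4000 / 34.4000 ≈ -0.7093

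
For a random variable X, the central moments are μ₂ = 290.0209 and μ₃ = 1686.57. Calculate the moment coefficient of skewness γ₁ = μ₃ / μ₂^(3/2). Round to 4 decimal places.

σ = √μ₂ = √290.0209 = 17.03000
σ³ = μ₂^(3/2) = 4939.05593
γ₁ = μ₃/σ³ = 1686.57 / 4939.05593 ≈ 0.3415

0.3415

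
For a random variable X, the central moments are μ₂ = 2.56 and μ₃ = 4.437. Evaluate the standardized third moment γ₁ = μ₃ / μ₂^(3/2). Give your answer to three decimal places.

1.083

σ = √μ₂ = √2.56 = 1.60000
σ³ = μ₂^(3/2) = 4.09600
γ₁ = μ₃/σ³ = 4.437 / 4.09600 ≈ 1.083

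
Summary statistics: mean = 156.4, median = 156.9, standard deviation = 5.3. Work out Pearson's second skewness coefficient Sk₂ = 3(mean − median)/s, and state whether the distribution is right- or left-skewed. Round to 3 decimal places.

-0.283, left-skewed

Sk₂ = 3(156.4 − 156.9) / 5.3 = 3 × -0.5000 / 5.3
    = -1.5000 / 5.3 ≈ -0.283
Sk₂ < 0 ⇒ mean < median ⇒ left-skewed (negative skew).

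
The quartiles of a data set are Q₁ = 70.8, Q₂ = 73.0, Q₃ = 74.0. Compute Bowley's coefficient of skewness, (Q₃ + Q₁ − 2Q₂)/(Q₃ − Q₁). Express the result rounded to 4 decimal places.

numerator: Q₃ + Q₁ − 2Q₂ = 74.0 + 70.8 − 2×73.0 = -1.2000
denominator: Q₃ − Q₁ = 74.0 − 70.8 = 3.2000
Bowley skewness = -1.2000 / 3.2000 ≈ -0.3750

-0.3750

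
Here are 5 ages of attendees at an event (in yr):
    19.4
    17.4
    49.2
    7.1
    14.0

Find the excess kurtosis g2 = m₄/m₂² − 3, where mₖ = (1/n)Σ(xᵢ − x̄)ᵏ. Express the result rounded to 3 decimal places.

x̄ = 21.4200
Σ(xᵢ − x̄)² = 1052.0880 ⇒ m₂ = 210.41760
Σ(xᵢ − x̄)⁴ = 640924.3266 ⇒ m₄ = 128184.86533
m₂² = 44275.56639
g2 = m₄/m₂² − 3 = 2.89516 − 3 ≈ -0.105

-0.105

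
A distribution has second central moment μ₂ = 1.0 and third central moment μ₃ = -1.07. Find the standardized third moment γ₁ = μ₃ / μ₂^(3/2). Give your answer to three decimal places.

σ = √μ₂ = √1.0 = 1.00000
σ³ = μ₂^(3/2) = 1.00000
γ₁ = μ₃/σ³ = -1.07 / 1.00000 ≈ -1.070

-1.070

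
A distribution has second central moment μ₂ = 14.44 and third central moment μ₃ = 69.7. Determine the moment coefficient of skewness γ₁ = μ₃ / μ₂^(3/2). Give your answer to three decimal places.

1.270

σ = √μ₂ = √14.44 = 3.80000
σ³ = μ₂^(3/2) = 54.87200
γ₁ = μ₃/σ³ = 69.7 / 54.87200 ≈ 1.270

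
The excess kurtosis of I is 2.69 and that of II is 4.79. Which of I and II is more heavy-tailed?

Higher excess kurtosis ⇒ heavier tails relative to the normal distribution.
2.69 vs 4.79: the larger is 4.79, so II has heavier tails.

II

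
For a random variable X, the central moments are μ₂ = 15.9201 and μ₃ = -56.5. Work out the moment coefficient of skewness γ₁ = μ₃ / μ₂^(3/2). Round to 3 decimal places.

σ = √μ₂ = √15.9201 = 3.99000
σ³ = μ₂^(3/2) = 63.52120
γ₁ = μ₃/σ³ = -56.5 / 63.52120 ≈ -0.889

-0.889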